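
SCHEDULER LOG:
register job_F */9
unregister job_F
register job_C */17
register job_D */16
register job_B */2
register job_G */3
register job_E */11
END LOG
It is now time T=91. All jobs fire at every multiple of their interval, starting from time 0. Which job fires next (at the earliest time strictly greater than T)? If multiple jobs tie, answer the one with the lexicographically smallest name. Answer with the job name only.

Answer: job_B

Derivation:
Op 1: register job_F */9 -> active={job_F:*/9}
Op 2: unregister job_F -> active={}
Op 3: register job_C */17 -> active={job_C:*/17}
Op 4: register job_D */16 -> active={job_C:*/17, job_D:*/16}
Op 5: register job_B */2 -> active={job_B:*/2, job_C:*/17, job_D:*/16}
Op 6: register job_G */3 -> active={job_B:*/2, job_C:*/17, job_D:*/16, job_G:*/3}
Op 7: register job_E */11 -> active={job_B:*/2, job_C:*/17, job_D:*/16, job_E:*/11, job_G:*/3}
  job_B: interval 2, next fire after T=91 is 92
  job_C: interval 17, next fire after T=91 is 102
  job_D: interval 16, next fire after T=91 is 96
  job_E: interval 11, next fire after T=91 is 99
  job_G: interval 3, next fire after T=91 is 93
Earliest = 92, winner (lex tiebreak) = job_B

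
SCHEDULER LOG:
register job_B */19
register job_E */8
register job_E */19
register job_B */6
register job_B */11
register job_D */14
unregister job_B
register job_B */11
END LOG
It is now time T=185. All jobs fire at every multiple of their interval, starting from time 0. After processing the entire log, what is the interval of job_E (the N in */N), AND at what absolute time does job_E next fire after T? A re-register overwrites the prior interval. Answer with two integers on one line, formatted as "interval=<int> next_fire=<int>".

Answer: interval=19 next_fire=190

Derivation:
Op 1: register job_B */19 -> active={job_B:*/19}
Op 2: register job_E */8 -> active={job_B:*/19, job_E:*/8}
Op 3: register job_E */19 -> active={job_B:*/19, job_E:*/19}
Op 4: register job_B */6 -> active={job_B:*/6, job_E:*/19}
Op 5: register job_B */11 -> active={job_B:*/11, job_E:*/19}
Op 6: register job_D */14 -> active={job_B:*/11, job_D:*/14, job_E:*/19}
Op 7: unregister job_B -> active={job_D:*/14, job_E:*/19}
Op 8: register job_B */11 -> active={job_B:*/11, job_D:*/14, job_E:*/19}
Final interval of job_E = 19
Next fire of job_E after T=185: (185//19+1)*19 = 190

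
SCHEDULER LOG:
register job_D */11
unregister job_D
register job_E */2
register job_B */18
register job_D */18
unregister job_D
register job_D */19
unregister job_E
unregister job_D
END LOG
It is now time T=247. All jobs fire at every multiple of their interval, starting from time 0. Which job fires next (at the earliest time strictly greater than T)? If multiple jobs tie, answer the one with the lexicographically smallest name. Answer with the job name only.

Op 1: register job_D */11 -> active={job_D:*/11}
Op 2: unregister job_D -> active={}
Op 3: register job_E */2 -> active={job_E:*/2}
Op 4: register job_B */18 -> active={job_B:*/18, job_E:*/2}
Op 5: register job_D */18 -> active={job_B:*/18, job_D:*/18, job_E:*/2}
Op 6: unregister job_D -> active={job_B:*/18, job_E:*/2}
Op 7: register job_D */19 -> active={job_B:*/18, job_D:*/19, job_E:*/2}
Op 8: unregister job_E -> active={job_B:*/18, job_D:*/19}
Op 9: unregister job_D -> active={job_B:*/18}
  job_B: interval 18, next fire after T=247 is 252
Earliest = 252, winner (lex tiebreak) = job_B

Answer: job_B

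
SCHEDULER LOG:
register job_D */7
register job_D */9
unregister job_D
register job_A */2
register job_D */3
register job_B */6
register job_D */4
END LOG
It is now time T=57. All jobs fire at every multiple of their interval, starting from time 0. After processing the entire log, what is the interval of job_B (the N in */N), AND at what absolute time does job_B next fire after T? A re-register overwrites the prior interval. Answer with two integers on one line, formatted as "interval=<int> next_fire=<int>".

Op 1: register job_D */7 -> active={job_D:*/7}
Op 2: register job_D */9 -> active={job_D:*/9}
Op 3: unregister job_D -> active={}
Op 4: register job_A */2 -> active={job_A:*/2}
Op 5: register job_D */3 -> active={job_A:*/2, job_D:*/3}
Op 6: register job_B */6 -> active={job_A:*/2, job_B:*/6, job_D:*/3}
Op 7: register job_D */4 -> active={job_A:*/2, job_B:*/6, job_D:*/4}
Final interval of job_B = 6
Next fire of job_B after T=57: (57//6+1)*6 = 60

Answer: interval=6 next_fire=60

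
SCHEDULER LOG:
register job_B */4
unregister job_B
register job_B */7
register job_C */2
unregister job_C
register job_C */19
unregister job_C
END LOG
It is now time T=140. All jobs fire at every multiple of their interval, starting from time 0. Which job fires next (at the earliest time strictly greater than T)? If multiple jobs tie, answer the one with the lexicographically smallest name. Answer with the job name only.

Answer: job_B

Derivation:
Op 1: register job_B */4 -> active={job_B:*/4}
Op 2: unregister job_B -> active={}
Op 3: register job_B */7 -> active={job_B:*/7}
Op 4: register job_C */2 -> active={job_B:*/7, job_C:*/2}
Op 5: unregister job_C -> active={job_B:*/7}
Op 6: register job_C */19 -> active={job_B:*/7, job_C:*/19}
Op 7: unregister job_C -> active={job_B:*/7}
  job_B: interval 7, next fire after T=140 is 147
Earliest = 147, winner (lex tiebreak) = job_B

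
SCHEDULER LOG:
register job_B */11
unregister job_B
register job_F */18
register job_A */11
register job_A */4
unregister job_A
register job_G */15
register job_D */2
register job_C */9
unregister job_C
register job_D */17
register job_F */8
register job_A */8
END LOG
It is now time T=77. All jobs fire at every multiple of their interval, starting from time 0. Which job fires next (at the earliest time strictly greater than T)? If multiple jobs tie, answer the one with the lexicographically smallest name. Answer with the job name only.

Op 1: register job_B */11 -> active={job_B:*/11}
Op 2: unregister job_B -> active={}
Op 3: register job_F */18 -> active={job_F:*/18}
Op 4: register job_A */11 -> active={job_A:*/11, job_F:*/18}
Op 5: register job_A */4 -> active={job_A:*/4, job_F:*/18}
Op 6: unregister job_A -> active={job_F:*/18}
Op 7: register job_G */15 -> active={job_F:*/18, job_G:*/15}
Op 8: register job_D */2 -> active={job_D:*/2, job_F:*/18, job_G:*/15}
Op 9: register job_C */9 -> active={job_C:*/9, job_D:*/2, job_F:*/18, job_G:*/15}
Op 10: unregister job_C -> active={job_D:*/2, job_F:*/18, job_G:*/15}
Op 11: register job_D */17 -> active={job_D:*/17, job_F:*/18, job_G:*/15}
Op 12: register job_F */8 -> active={job_D:*/17, job_F:*/8, job_G:*/15}
Op 13: register job_A */8 -> active={job_A:*/8, job_D:*/17, job_F:*/8, job_G:*/15}
  job_A: interval 8, next fire after T=77 is 80
  job_D: interval 17, next fire after T=77 is 85
  job_F: interval 8, next fire after T=77 is 80
  job_G: interval 15, next fire after T=77 is 90
Earliest = 80, winner (lex tiebreak) = job_A

Answer: job_A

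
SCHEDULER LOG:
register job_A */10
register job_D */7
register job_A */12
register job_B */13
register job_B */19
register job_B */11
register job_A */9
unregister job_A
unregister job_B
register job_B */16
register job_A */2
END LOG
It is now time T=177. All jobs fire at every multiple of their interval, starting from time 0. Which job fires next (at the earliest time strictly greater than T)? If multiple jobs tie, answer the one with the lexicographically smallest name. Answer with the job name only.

Answer: job_A

Derivation:
Op 1: register job_A */10 -> active={job_A:*/10}
Op 2: register job_D */7 -> active={job_A:*/10, job_D:*/7}
Op 3: register job_A */12 -> active={job_A:*/12, job_D:*/7}
Op 4: register job_B */13 -> active={job_A:*/12, job_B:*/13, job_D:*/7}
Op 5: register job_B */19 -> active={job_A:*/12, job_B:*/19, job_D:*/7}
Op 6: register job_B */11 -> active={job_A:*/12, job_B:*/11, job_D:*/7}
Op 7: register job_A */9 -> active={job_A:*/9, job_B:*/11, job_D:*/7}
Op 8: unregister job_A -> active={job_B:*/11, job_D:*/7}
Op 9: unregister job_B -> active={job_D:*/7}
Op 10: register job_B */16 -> active={job_B:*/16, job_D:*/7}
Op 11: register job_A */2 -> active={job_A:*/2, job_B:*/16, job_D:*/7}
  job_A: interval 2, next fire after T=177 is 178
  job_B: interval 16, next fire after T=177 is 192
  job_D: interval 7, next fire after T=177 is 182
Earliest = 178, winner (lex tiebreak) = job_A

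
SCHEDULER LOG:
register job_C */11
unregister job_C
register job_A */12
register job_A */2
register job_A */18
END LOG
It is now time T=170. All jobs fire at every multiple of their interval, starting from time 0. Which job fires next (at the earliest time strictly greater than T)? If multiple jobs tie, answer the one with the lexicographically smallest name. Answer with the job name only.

Op 1: register job_C */11 -> active={job_C:*/11}
Op 2: unregister job_C -> active={}
Op 3: register job_A */12 -> active={job_A:*/12}
Op 4: register job_A */2 -> active={job_A:*/2}
Op 5: register job_A */18 -> active={job_A:*/18}
  job_A: interval 18, next fire after T=170 is 180
Earliest = 180, winner (lex tiebreak) = job_A

Answer: job_A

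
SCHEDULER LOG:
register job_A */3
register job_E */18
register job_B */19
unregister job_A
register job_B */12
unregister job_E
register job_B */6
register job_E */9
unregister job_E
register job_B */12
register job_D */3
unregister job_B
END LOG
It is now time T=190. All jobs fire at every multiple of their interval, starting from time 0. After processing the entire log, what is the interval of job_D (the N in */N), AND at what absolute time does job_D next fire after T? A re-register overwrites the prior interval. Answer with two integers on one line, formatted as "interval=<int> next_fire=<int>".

Answer: interval=3 next_fire=192

Derivation:
Op 1: register job_A */3 -> active={job_A:*/3}
Op 2: register job_E */18 -> active={job_A:*/3, job_E:*/18}
Op 3: register job_B */19 -> active={job_A:*/3, job_B:*/19, job_E:*/18}
Op 4: unregister job_A -> active={job_B:*/19, job_E:*/18}
Op 5: register job_B */12 -> active={job_B:*/12, job_E:*/18}
Op 6: unregister job_E -> active={job_B:*/12}
Op 7: register job_B */6 -> active={job_B:*/6}
Op 8: register job_E */9 -> active={job_B:*/6, job_E:*/9}
Op 9: unregister job_E -> active={job_B:*/6}
Op 10: register job_B */12 -> active={job_B:*/12}
Op 11: register job_D */3 -> active={job_B:*/12, job_D:*/3}
Op 12: unregister job_B -> active={job_D:*/3}
Final interval of job_D = 3
Next fire of job_D after T=190: (190//3+1)*3 = 192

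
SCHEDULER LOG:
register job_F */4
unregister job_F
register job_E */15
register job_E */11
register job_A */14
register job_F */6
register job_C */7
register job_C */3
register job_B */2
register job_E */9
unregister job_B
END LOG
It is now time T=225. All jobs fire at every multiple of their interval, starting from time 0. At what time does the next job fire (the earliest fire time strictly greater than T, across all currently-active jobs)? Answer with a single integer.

Op 1: register job_F */4 -> active={job_F:*/4}
Op 2: unregister job_F -> active={}
Op 3: register job_E */15 -> active={job_E:*/15}
Op 4: register job_E */11 -> active={job_E:*/11}
Op 5: register job_A */14 -> active={job_A:*/14, job_E:*/11}
Op 6: register job_F */6 -> active={job_A:*/14, job_E:*/11, job_F:*/6}
Op 7: register job_C */7 -> active={job_A:*/14, job_C:*/7, job_E:*/11, job_F:*/6}
Op 8: register job_C */3 -> active={job_A:*/14, job_C:*/3, job_E:*/11, job_F:*/6}
Op 9: register job_B */2 -> active={job_A:*/14, job_B:*/2, job_C:*/3, job_E:*/11, job_F:*/6}
Op 10: register job_E */9 -> active={job_A:*/14, job_B:*/2, job_C:*/3, job_E:*/9, job_F:*/6}
Op 11: unregister job_B -> active={job_A:*/14, job_C:*/3, job_E:*/9, job_F:*/6}
  job_A: interval 14, next fire after T=225 is 238
  job_C: interval 3, next fire after T=225 is 228
  job_E: interval 9, next fire after T=225 is 234
  job_F: interval 6, next fire after T=225 is 228
Earliest fire time = 228 (job job_C)

Answer: 228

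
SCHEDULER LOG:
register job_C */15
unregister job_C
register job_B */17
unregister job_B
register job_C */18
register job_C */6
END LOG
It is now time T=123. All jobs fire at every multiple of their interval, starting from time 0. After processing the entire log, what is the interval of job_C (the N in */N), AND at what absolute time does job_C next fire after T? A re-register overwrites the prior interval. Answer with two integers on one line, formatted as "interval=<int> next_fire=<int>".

Op 1: register job_C */15 -> active={job_C:*/15}
Op 2: unregister job_C -> active={}
Op 3: register job_B */17 -> active={job_B:*/17}
Op 4: unregister job_B -> active={}
Op 5: register job_C */18 -> active={job_C:*/18}
Op 6: register job_C */6 -> active={job_C:*/6}
Final interval of job_C = 6
Next fire of job_C after T=123: (123//6+1)*6 = 126

Answer: interval=6 next_fire=126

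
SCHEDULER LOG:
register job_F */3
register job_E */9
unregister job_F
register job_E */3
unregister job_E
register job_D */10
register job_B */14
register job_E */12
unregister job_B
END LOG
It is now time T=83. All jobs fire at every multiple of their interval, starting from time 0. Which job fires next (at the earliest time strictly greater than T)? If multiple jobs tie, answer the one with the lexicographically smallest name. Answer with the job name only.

Op 1: register job_F */3 -> active={job_F:*/3}
Op 2: register job_E */9 -> active={job_E:*/9, job_F:*/3}
Op 3: unregister job_F -> active={job_E:*/9}
Op 4: register job_E */3 -> active={job_E:*/3}
Op 5: unregister job_E -> active={}
Op 6: register job_D */10 -> active={job_D:*/10}
Op 7: register job_B */14 -> active={job_B:*/14, job_D:*/10}
Op 8: register job_E */12 -> active={job_B:*/14, job_D:*/10, job_E:*/12}
Op 9: unregister job_B -> active={job_D:*/10, job_E:*/12}
  job_D: interval 10, next fire after T=83 is 90
  job_E: interval 12, next fire after T=83 is 84
Earliest = 84, winner (lex tiebreak) = job_E

Answer: job_E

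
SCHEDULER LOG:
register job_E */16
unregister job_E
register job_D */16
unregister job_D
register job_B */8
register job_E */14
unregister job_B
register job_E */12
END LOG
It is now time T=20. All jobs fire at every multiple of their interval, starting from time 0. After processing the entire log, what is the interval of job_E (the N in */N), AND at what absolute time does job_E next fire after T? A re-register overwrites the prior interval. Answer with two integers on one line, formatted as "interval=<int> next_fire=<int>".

Op 1: register job_E */16 -> active={job_E:*/16}
Op 2: unregister job_E -> active={}
Op 3: register job_D */16 -> active={job_D:*/16}
Op 4: unregister job_D -> active={}
Op 5: register job_B */8 -> active={job_B:*/8}
Op 6: register job_E */14 -> active={job_B:*/8, job_E:*/14}
Op 7: unregister job_B -> active={job_E:*/14}
Op 8: register job_E */12 -> active={job_E:*/12}
Final interval of job_E = 12
Next fire of job_E after T=20: (20//12+1)*12 = 24

Answer: interval=12 next_fire=24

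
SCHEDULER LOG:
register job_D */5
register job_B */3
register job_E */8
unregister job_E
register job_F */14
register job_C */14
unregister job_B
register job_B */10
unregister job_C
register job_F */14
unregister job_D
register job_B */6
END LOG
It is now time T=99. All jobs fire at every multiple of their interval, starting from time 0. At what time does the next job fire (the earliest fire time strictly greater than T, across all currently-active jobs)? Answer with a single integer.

Op 1: register job_D */5 -> active={job_D:*/5}
Op 2: register job_B */3 -> active={job_B:*/3, job_D:*/5}
Op 3: register job_E */8 -> active={job_B:*/3, job_D:*/5, job_E:*/8}
Op 4: unregister job_E -> active={job_B:*/3, job_D:*/5}
Op 5: register job_F */14 -> active={job_B:*/3, job_D:*/5, job_F:*/14}
Op 6: register job_C */14 -> active={job_B:*/3, job_C:*/14, job_D:*/5, job_F:*/14}
Op 7: unregister job_B -> active={job_C:*/14, job_D:*/5, job_F:*/14}
Op 8: register job_B */10 -> active={job_B:*/10, job_C:*/14, job_D:*/5, job_F:*/14}
Op 9: unregister job_C -> active={job_B:*/10, job_D:*/5, job_F:*/14}
Op 10: register job_F */14 -> active={job_B:*/10, job_D:*/5, job_F:*/14}
Op 11: unregister job_D -> active={job_B:*/10, job_F:*/14}
Op 12: register job_B */6 -> active={job_B:*/6, job_F:*/14}
  job_B: interval 6, next fire after T=99 is 102
  job_F: interval 14, next fire after T=99 is 112
Earliest fire time = 102 (job job_B)

Answer: 102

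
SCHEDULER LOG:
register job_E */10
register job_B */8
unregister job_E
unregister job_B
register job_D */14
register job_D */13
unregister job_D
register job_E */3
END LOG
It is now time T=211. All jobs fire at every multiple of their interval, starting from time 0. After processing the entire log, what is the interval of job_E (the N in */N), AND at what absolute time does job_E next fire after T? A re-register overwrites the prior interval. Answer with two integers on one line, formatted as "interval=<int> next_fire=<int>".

Op 1: register job_E */10 -> active={job_E:*/10}
Op 2: register job_B */8 -> active={job_B:*/8, job_E:*/10}
Op 3: unregister job_E -> active={job_B:*/8}
Op 4: unregister job_B -> active={}
Op 5: register job_D */14 -> active={job_D:*/14}
Op 6: register job_D */13 -> active={job_D:*/13}
Op 7: unregister job_D -> active={}
Op 8: register job_E */3 -> active={job_E:*/3}
Final interval of job_E = 3
Next fire of job_E after T=211: (211//3+1)*3 = 213

Answer: interval=3 next_fire=213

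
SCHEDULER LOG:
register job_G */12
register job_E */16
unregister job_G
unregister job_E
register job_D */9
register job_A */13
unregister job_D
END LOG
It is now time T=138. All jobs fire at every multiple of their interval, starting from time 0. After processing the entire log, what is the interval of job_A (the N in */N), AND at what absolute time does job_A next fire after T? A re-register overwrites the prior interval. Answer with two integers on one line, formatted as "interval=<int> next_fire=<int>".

Answer: interval=13 next_fire=143

Derivation:
Op 1: register job_G */12 -> active={job_G:*/12}
Op 2: register job_E */16 -> active={job_E:*/16, job_G:*/12}
Op 3: unregister job_G -> active={job_E:*/16}
Op 4: unregister job_E -> active={}
Op 5: register job_D */9 -> active={job_D:*/9}
Op 6: register job_A */13 -> active={job_A:*/13, job_D:*/9}
Op 7: unregister job_D -> active={job_A:*/13}
Final interval of job_A = 13
Next fire of job_A after T=138: (138//13+1)*13 = 143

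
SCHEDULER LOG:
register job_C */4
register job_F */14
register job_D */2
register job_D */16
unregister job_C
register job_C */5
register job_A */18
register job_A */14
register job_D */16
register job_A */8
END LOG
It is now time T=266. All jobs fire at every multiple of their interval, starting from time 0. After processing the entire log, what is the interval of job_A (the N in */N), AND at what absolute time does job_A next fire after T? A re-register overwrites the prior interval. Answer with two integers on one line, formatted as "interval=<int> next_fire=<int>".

Answer: interval=8 next_fire=272

Derivation:
Op 1: register job_C */4 -> active={job_C:*/4}
Op 2: register job_F */14 -> active={job_C:*/4, job_F:*/14}
Op 3: register job_D */2 -> active={job_C:*/4, job_D:*/2, job_F:*/14}
Op 4: register job_D */16 -> active={job_C:*/4, job_D:*/16, job_F:*/14}
Op 5: unregister job_C -> active={job_D:*/16, job_F:*/14}
Op 6: register job_C */5 -> active={job_C:*/5, job_D:*/16, job_F:*/14}
Op 7: register job_A */18 -> active={job_A:*/18, job_C:*/5, job_D:*/16, job_F:*/14}
Op 8: register job_A */14 -> active={job_A:*/14, job_C:*/5, job_D:*/16, job_F:*/14}
Op 9: register job_D */16 -> active={job_A:*/14, job_C:*/5, job_D:*/16, job_F:*/14}
Op 10: register job_A */8 -> active={job_A:*/8, job_C:*/5, job_D:*/16, job_F:*/14}
Final interval of job_A = 8
Next fire of job_A after T=266: (266//8+1)*8 = 272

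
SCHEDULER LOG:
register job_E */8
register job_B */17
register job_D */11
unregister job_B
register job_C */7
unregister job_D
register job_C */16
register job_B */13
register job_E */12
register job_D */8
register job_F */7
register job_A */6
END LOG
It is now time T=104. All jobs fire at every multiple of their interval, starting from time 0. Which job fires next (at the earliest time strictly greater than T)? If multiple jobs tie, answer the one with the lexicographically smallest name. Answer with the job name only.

Op 1: register job_E */8 -> active={job_E:*/8}
Op 2: register job_B */17 -> active={job_B:*/17, job_E:*/8}
Op 3: register job_D */11 -> active={job_B:*/17, job_D:*/11, job_E:*/8}
Op 4: unregister job_B -> active={job_D:*/11, job_E:*/8}
Op 5: register job_C */7 -> active={job_C:*/7, job_D:*/11, job_E:*/8}
Op 6: unregister job_D -> active={job_C:*/7, job_E:*/8}
Op 7: register job_C */16 -> active={job_C:*/16, job_E:*/8}
Op 8: register job_B */13 -> active={job_B:*/13, job_C:*/16, job_E:*/8}
Op 9: register job_E */12 -> active={job_B:*/13, job_C:*/16, job_E:*/12}
Op 10: register job_D */8 -> active={job_B:*/13, job_C:*/16, job_D:*/8, job_E:*/12}
Op 11: register job_F */7 -> active={job_B:*/13, job_C:*/16, job_D:*/8, job_E:*/12, job_F:*/7}
Op 12: register job_A */6 -> active={job_A:*/6, job_B:*/13, job_C:*/16, job_D:*/8, job_E:*/12, job_F:*/7}
  job_A: interval 6, next fire after T=104 is 108
  job_B: interval 13, next fire after T=104 is 117
  job_C: interval 16, next fire after T=104 is 112
  job_D: interval 8, next fire after T=104 is 112
  job_E: interval 12, next fire after T=104 is 108
  job_F: interval 7, next fire after T=104 is 105
Earliest = 105, winner (lex tiebreak) = job_F

Answer: job_F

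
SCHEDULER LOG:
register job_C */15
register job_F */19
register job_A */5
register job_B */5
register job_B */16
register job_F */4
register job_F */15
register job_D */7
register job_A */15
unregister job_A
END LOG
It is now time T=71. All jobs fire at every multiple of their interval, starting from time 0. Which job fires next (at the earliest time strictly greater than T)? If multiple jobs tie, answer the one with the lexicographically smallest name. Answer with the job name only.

Answer: job_C

Derivation:
Op 1: register job_C */15 -> active={job_C:*/15}
Op 2: register job_F */19 -> active={job_C:*/15, job_F:*/19}
Op 3: register job_A */5 -> active={job_A:*/5, job_C:*/15, job_F:*/19}
Op 4: register job_B */5 -> active={job_A:*/5, job_B:*/5, job_C:*/15, job_F:*/19}
Op 5: register job_B */16 -> active={job_A:*/5, job_B:*/16, job_C:*/15, job_F:*/19}
Op 6: register job_F */4 -> active={job_A:*/5, job_B:*/16, job_C:*/15, job_F:*/4}
Op 7: register job_F */15 -> active={job_A:*/5, job_B:*/16, job_C:*/15, job_F:*/15}
Op 8: register job_D */7 -> active={job_A:*/5, job_B:*/16, job_C:*/15, job_D:*/7, job_F:*/15}
Op 9: register job_A */15 -> active={job_A:*/15, job_B:*/16, job_C:*/15, job_D:*/7, job_F:*/15}
Op 10: unregister job_A -> active={job_B:*/16, job_C:*/15, job_D:*/7, job_F:*/15}
  job_B: interval 16, next fire after T=71 is 80
  job_C: interval 15, next fire after T=71 is 75
  job_D: interval 7, next fire after T=71 is 77
  job_F: interval 15, next fire after T=71 is 75
Earliest = 75, winner (lex tiebreak) = job_C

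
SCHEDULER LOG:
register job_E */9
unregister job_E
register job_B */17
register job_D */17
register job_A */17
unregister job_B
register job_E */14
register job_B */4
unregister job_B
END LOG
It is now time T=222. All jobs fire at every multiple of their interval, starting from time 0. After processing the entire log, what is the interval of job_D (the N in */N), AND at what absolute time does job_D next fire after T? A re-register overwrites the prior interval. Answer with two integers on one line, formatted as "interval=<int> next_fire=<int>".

Op 1: register job_E */9 -> active={job_E:*/9}
Op 2: unregister job_E -> active={}
Op 3: register job_B */17 -> active={job_B:*/17}
Op 4: register job_D */17 -> active={job_B:*/17, job_D:*/17}
Op 5: register job_A */17 -> active={job_A:*/17, job_B:*/17, job_D:*/17}
Op 6: unregister job_B -> active={job_A:*/17, job_D:*/17}
Op 7: register job_E */14 -> active={job_A:*/17, job_D:*/17, job_E:*/14}
Op 8: register job_B */4 -> active={job_A:*/17, job_B:*/4, job_D:*/17, job_E:*/14}
Op 9: unregister job_B -> active={job_A:*/17, job_D:*/17, job_E:*/14}
Final interval of job_D = 17
Next fire of job_D after T=222: (222//17+1)*17 = 238

Answer: interval=17 next_fire=238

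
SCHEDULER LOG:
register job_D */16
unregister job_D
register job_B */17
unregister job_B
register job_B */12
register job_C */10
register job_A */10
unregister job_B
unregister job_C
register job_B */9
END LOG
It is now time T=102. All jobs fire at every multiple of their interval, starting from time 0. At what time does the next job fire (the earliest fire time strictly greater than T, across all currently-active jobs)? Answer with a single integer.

Op 1: register job_D */16 -> active={job_D:*/16}
Op 2: unregister job_D -> active={}
Op 3: register job_B */17 -> active={job_B:*/17}
Op 4: unregister job_B -> active={}
Op 5: register job_B */12 -> active={job_B:*/12}
Op 6: register job_C */10 -> active={job_B:*/12, job_C:*/10}
Op 7: register job_A */10 -> active={job_A:*/10, job_B:*/12, job_C:*/10}
Op 8: unregister job_B -> active={job_A:*/10, job_C:*/10}
Op 9: unregister job_C -> active={job_A:*/10}
Op 10: register job_B */9 -> active={job_A:*/10, job_B:*/9}
  job_A: interval 10, next fire after T=102 is 110
  job_B: interval 9, next fire after T=102 is 108
Earliest fire time = 108 (job job_B)

Answer: 108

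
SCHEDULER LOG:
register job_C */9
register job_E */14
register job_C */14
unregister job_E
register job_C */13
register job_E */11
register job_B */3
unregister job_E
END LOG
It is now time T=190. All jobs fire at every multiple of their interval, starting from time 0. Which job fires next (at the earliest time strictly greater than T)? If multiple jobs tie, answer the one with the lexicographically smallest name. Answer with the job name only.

Op 1: register job_C */9 -> active={job_C:*/9}
Op 2: register job_E */14 -> active={job_C:*/9, job_E:*/14}
Op 3: register job_C */14 -> active={job_C:*/14, job_E:*/14}
Op 4: unregister job_E -> active={job_C:*/14}
Op 5: register job_C */13 -> active={job_C:*/13}
Op 6: register job_E */11 -> active={job_C:*/13, job_E:*/11}
Op 7: register job_B */3 -> active={job_B:*/3, job_C:*/13, job_E:*/11}
Op 8: unregister job_E -> active={job_B:*/3, job_C:*/13}
  job_B: interval 3, next fire after T=190 is 192
  job_C: interval 13, next fire after T=190 is 195
Earliest = 192, winner (lex tiebreak) = job_B

Answer: job_B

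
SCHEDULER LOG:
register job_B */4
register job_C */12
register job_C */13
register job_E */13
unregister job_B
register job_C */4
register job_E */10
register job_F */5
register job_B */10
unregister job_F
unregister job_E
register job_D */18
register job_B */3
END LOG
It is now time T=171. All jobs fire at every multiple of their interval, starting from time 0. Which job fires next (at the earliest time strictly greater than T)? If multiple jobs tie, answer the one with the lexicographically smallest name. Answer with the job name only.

Answer: job_C

Derivation:
Op 1: register job_B */4 -> active={job_B:*/4}
Op 2: register job_C */12 -> active={job_B:*/4, job_C:*/12}
Op 3: register job_C */13 -> active={job_B:*/4, job_C:*/13}
Op 4: register job_E */13 -> active={job_B:*/4, job_C:*/13, job_E:*/13}
Op 5: unregister job_B -> active={job_C:*/13, job_E:*/13}
Op 6: register job_C */4 -> active={job_C:*/4, job_E:*/13}
Op 7: register job_E */10 -> active={job_C:*/4, job_E:*/10}
Op 8: register job_F */5 -> active={job_C:*/4, job_E:*/10, job_F:*/5}
Op 9: register job_B */10 -> active={job_B:*/10, job_C:*/4, job_E:*/10, job_F:*/5}
Op 10: unregister job_F -> active={job_B:*/10, job_C:*/4, job_E:*/10}
Op 11: unregister job_E -> active={job_B:*/10, job_C:*/4}
Op 12: register job_D */18 -> active={job_B:*/10, job_C:*/4, job_D:*/18}
Op 13: register job_B */3 -> active={job_B:*/3, job_C:*/4, job_D:*/18}
  job_B: interval 3, next fire after T=171 is 174
  job_C: interval 4, next fire after T=171 is 172
  job_D: interval 18, next fire after T=171 is 180
Earliest = 172, winner (lex tiebreak) = job_C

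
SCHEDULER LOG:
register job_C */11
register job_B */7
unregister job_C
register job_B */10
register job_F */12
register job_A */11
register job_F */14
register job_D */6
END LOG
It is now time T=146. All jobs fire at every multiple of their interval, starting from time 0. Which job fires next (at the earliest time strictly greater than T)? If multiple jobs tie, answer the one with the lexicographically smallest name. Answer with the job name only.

Answer: job_B

Derivation:
Op 1: register job_C */11 -> active={job_C:*/11}
Op 2: register job_B */7 -> active={job_B:*/7, job_C:*/11}
Op 3: unregister job_C -> active={job_B:*/7}
Op 4: register job_B */10 -> active={job_B:*/10}
Op 5: register job_F */12 -> active={job_B:*/10, job_F:*/12}
Op 6: register job_A */11 -> active={job_A:*/11, job_B:*/10, job_F:*/12}
Op 7: register job_F */14 -> active={job_A:*/11, job_B:*/10, job_F:*/14}
Op 8: register job_D */6 -> active={job_A:*/11, job_B:*/10, job_D:*/6, job_F:*/14}
  job_A: interval 11, next fire after T=146 is 154
  job_B: interval 10, next fire after T=146 is 150
  job_D: interval 6, next fire after T=146 is 150
  job_F: interval 14, next fire after T=146 is 154
Earliest = 150, winner (lex tiebreak) = job_B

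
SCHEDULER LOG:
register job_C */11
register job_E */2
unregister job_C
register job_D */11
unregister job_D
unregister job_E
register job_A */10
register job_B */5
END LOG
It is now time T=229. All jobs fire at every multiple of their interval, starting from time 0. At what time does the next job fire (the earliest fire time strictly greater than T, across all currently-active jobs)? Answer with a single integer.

Answer: 230

Derivation:
Op 1: register job_C */11 -> active={job_C:*/11}
Op 2: register job_E */2 -> active={job_C:*/11, job_E:*/2}
Op 3: unregister job_C -> active={job_E:*/2}
Op 4: register job_D */11 -> active={job_D:*/11, job_E:*/2}
Op 5: unregister job_D -> active={job_E:*/2}
Op 6: unregister job_E -> active={}
Op 7: register job_A */10 -> active={job_A:*/10}
Op 8: register job_B */5 -> active={job_A:*/10, job_B:*/5}
  job_A: interval 10, next fire after T=229 is 230
  job_B: interval 5, next fire after T=229 is 230
Earliest fire time = 230 (job job_A)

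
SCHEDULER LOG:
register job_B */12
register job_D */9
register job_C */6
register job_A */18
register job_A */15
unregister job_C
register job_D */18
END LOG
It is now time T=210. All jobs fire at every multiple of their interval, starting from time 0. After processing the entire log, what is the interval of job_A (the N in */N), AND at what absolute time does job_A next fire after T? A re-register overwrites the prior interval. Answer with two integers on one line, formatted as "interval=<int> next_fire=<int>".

Answer: interval=15 next_fire=225

Derivation:
Op 1: register job_B */12 -> active={job_B:*/12}
Op 2: register job_D */9 -> active={job_B:*/12, job_D:*/9}
Op 3: register job_C */6 -> active={job_B:*/12, job_C:*/6, job_D:*/9}
Op 4: register job_A */18 -> active={job_A:*/18, job_B:*/12, job_C:*/6, job_D:*/9}
Op 5: register job_A */15 -> active={job_A:*/15, job_B:*/12, job_C:*/6, job_D:*/9}
Op 6: unregister job_C -> active={job_A:*/15, job_B:*/12, job_D:*/9}
Op 7: register job_D */18 -> active={job_A:*/15, job_B:*/12, job_D:*/18}
Final interval of job_A = 15
Next fire of job_A after T=210: (210//15+1)*15 = 225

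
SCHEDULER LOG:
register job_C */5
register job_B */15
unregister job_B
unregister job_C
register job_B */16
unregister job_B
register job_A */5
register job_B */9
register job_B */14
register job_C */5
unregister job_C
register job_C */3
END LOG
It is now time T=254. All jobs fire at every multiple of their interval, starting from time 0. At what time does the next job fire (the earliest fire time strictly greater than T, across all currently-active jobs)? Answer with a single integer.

Op 1: register job_C */5 -> active={job_C:*/5}
Op 2: register job_B */15 -> active={job_B:*/15, job_C:*/5}
Op 3: unregister job_B -> active={job_C:*/5}
Op 4: unregister job_C -> active={}
Op 5: register job_B */16 -> active={job_B:*/16}
Op 6: unregister job_B -> active={}
Op 7: register job_A */5 -> active={job_A:*/5}
Op 8: register job_B */9 -> active={job_A:*/5, job_B:*/9}
Op 9: register job_B */14 -> active={job_A:*/5, job_B:*/14}
Op 10: register job_C */5 -> active={job_A:*/5, job_B:*/14, job_C:*/5}
Op 11: unregister job_C -> active={job_A:*/5, job_B:*/14}
Op 12: register job_C */3 -> active={job_A:*/5, job_B:*/14, job_C:*/3}
  job_A: interval 5, next fire after T=254 is 255
  job_B: interval 14, next fire after T=254 is 266
  job_C: interval 3, next fire after T=254 is 255
Earliest fire time = 255 (job job_A)

Answer: 255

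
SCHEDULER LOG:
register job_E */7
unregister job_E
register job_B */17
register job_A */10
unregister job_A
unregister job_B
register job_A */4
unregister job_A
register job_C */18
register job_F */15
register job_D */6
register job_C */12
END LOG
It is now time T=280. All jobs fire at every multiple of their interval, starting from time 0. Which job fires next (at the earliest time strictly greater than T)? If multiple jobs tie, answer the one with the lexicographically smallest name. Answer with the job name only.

Op 1: register job_E */7 -> active={job_E:*/7}
Op 2: unregister job_E -> active={}
Op 3: register job_B */17 -> active={job_B:*/17}
Op 4: register job_A */10 -> active={job_A:*/10, job_B:*/17}
Op 5: unregister job_A -> active={job_B:*/17}
Op 6: unregister job_B -> active={}
Op 7: register job_A */4 -> active={job_A:*/4}
Op 8: unregister job_A -> active={}
Op 9: register job_C */18 -> active={job_C:*/18}
Op 10: register job_F */15 -> active={job_C:*/18, job_F:*/15}
Op 11: register job_D */6 -> active={job_C:*/18, job_D:*/6, job_F:*/15}
Op 12: register job_C */12 -> active={job_C:*/12, job_D:*/6, job_F:*/15}
  job_C: interval 12, next fire after T=280 is 288
  job_D: interval 6, next fire after T=280 is 282
  job_F: interval 15, next fire after T=280 is 285
Earliest = 282, winner (lex tiebreak) = job_D

Answer: job_D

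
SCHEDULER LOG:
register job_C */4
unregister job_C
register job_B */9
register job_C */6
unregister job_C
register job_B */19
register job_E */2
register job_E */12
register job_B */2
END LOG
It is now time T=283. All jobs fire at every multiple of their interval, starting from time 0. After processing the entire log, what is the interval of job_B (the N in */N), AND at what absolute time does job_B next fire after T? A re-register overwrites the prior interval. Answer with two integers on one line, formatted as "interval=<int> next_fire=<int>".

Answer: interval=2 next_fire=284

Derivation:
Op 1: register job_C */4 -> active={job_C:*/4}
Op 2: unregister job_C -> active={}
Op 3: register job_B */9 -> active={job_B:*/9}
Op 4: register job_C */6 -> active={job_B:*/9, job_C:*/6}
Op 5: unregister job_C -> active={job_B:*/9}
Op 6: register job_B */19 -> active={job_B:*/19}
Op 7: register job_E */2 -> active={job_B:*/19, job_E:*/2}
Op 8: register job_E */12 -> active={job_B:*/19, job_E:*/12}
Op 9: register job_B */2 -> active={job_B:*/2, job_E:*/12}
Final interval of job_B = 2
Next fire of job_B after T=283: (283//2+1)*2 = 284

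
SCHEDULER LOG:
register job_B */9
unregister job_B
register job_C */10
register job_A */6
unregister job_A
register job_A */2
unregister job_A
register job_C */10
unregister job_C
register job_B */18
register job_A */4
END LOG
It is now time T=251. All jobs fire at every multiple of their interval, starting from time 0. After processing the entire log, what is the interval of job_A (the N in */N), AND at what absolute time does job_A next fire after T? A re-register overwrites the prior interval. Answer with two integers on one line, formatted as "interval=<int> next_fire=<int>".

Op 1: register job_B */9 -> active={job_B:*/9}
Op 2: unregister job_B -> active={}
Op 3: register job_C */10 -> active={job_C:*/10}
Op 4: register job_A */6 -> active={job_A:*/6, job_C:*/10}
Op 5: unregister job_A -> active={job_C:*/10}
Op 6: register job_A */2 -> active={job_A:*/2, job_C:*/10}
Op 7: unregister job_A -> active={job_C:*/10}
Op 8: register job_C */10 -> active={job_C:*/10}
Op 9: unregister job_C -> active={}
Op 10: register job_B */18 -> active={job_B:*/18}
Op 11: register job_A */4 -> active={job_A:*/4, job_B:*/18}
Final interval of job_A = 4
Next fire of job_A after T=251: (251//4+1)*4 = 252

Answer: interval=4 next_fire=252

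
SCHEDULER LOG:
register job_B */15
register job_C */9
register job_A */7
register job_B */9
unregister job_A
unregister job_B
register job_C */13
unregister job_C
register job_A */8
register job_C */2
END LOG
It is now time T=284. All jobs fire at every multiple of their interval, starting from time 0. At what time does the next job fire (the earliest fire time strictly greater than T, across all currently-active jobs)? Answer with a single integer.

Answer: 286

Derivation:
Op 1: register job_B */15 -> active={job_B:*/15}
Op 2: register job_C */9 -> active={job_B:*/15, job_C:*/9}
Op 3: register job_A */7 -> active={job_A:*/7, job_B:*/15, job_C:*/9}
Op 4: register job_B */9 -> active={job_A:*/7, job_B:*/9, job_C:*/9}
Op 5: unregister job_A -> active={job_B:*/9, job_C:*/9}
Op 6: unregister job_B -> active={job_C:*/9}
Op 7: register job_C */13 -> active={job_C:*/13}
Op 8: unregister job_C -> active={}
Op 9: register job_A */8 -> active={job_A:*/8}
Op 10: register job_C */2 -> active={job_A:*/8, job_C:*/2}
  job_A: interval 8, next fire after T=284 is 288
  job_C: interval 2, next fire after T=284 is 286
Earliest fire time = 286 (job job_C)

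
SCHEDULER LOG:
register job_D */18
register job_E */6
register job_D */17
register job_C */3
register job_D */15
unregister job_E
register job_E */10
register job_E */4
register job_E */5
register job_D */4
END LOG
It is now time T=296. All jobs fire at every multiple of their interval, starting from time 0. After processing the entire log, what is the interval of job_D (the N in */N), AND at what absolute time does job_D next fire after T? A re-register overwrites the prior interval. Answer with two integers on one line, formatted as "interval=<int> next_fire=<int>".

Op 1: register job_D */18 -> active={job_D:*/18}
Op 2: register job_E */6 -> active={job_D:*/18, job_E:*/6}
Op 3: register job_D */17 -> active={job_D:*/17, job_E:*/6}
Op 4: register job_C */3 -> active={job_C:*/3, job_D:*/17, job_E:*/6}
Op 5: register job_D */15 -> active={job_C:*/3, job_D:*/15, job_E:*/6}
Op 6: unregister job_E -> active={job_C:*/3, job_D:*/15}
Op 7: register job_E */10 -> active={job_C:*/3, job_D:*/15, job_E:*/10}
Op 8: register job_E */4 -> active={job_C:*/3, job_D:*/15, job_E:*/4}
Op 9: register job_E */5 -> active={job_C:*/3, job_D:*/15, job_E:*/5}
Op 10: register job_D */4 -> active={job_C:*/3, job_D:*/4, job_E:*/5}
Final interval of job_D = 4
Next fire of job_D after T=296: (296//4+1)*4 = 300

Answer: interval=4 next_fire=300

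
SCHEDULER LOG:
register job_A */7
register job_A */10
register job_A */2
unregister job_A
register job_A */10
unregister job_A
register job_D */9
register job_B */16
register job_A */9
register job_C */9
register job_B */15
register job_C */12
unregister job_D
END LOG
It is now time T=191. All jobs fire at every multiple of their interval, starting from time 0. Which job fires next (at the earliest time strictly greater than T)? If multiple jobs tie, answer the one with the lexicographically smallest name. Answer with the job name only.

Op 1: register job_A */7 -> active={job_A:*/7}
Op 2: register job_A */10 -> active={job_A:*/10}
Op 3: register job_A */2 -> active={job_A:*/2}
Op 4: unregister job_A -> active={}
Op 5: register job_A */10 -> active={job_A:*/10}
Op 6: unregister job_A -> active={}
Op 7: register job_D */9 -> active={job_D:*/9}
Op 8: register job_B */16 -> active={job_B:*/16, job_D:*/9}
Op 9: register job_A */9 -> active={job_A:*/9, job_B:*/16, job_D:*/9}
Op 10: register job_C */9 -> active={job_A:*/9, job_B:*/16, job_C:*/9, job_D:*/9}
Op 11: register job_B */15 -> active={job_A:*/9, job_B:*/15, job_C:*/9, job_D:*/9}
Op 12: register job_C */12 -> active={job_A:*/9, job_B:*/15, job_C:*/12, job_D:*/9}
Op 13: unregister job_D -> active={job_A:*/9, job_B:*/15, job_C:*/12}
  job_A: interval 9, next fire after T=191 is 198
  job_B: interval 15, next fire after T=191 is 195
  job_C: interval 12, next fire after T=191 is 192
Earliest = 192, winner (lex tiebreak) = job_C

Answer: job_C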